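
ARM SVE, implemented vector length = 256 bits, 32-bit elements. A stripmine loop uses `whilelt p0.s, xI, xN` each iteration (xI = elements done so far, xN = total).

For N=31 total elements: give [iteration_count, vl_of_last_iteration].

[iterations, last_vl] = [4, 7]

256-bit reg / 32-bit elem → 8 lanes
31 elements at 8/iter → 4 passes, remainder 7 on the last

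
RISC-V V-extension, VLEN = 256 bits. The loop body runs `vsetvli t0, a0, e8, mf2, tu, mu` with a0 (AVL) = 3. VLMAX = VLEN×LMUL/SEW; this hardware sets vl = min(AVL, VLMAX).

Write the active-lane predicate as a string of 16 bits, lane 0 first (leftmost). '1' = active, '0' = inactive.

lanes per group: 256·1/2/8 = 16
vl = min(AVL, VLMAX) = min(3, 16) = 3
bits (lane 0 leftmost): 1110000000000000

predicate = 1110000000000000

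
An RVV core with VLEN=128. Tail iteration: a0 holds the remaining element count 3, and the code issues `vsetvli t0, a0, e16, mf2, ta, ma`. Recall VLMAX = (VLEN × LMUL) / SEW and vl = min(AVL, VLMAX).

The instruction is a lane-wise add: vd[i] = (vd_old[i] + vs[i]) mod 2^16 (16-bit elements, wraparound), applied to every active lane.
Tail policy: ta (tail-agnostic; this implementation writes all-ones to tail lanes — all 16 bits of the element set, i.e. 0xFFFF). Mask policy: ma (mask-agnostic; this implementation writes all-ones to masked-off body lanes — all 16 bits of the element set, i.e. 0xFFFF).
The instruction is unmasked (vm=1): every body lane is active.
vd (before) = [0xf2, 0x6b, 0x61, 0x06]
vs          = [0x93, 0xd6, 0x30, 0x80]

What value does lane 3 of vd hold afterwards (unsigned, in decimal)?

lanes per group: 128·1/2/16 = 4
AVL=3 ≤ VLMAX=4, so vl = 3
[0] add(0xf2,0x93) = 0x185
[1] add(0x6b,0xd6) = 0x141
[2] add(0x61,0x30) = 0x91
[3] tail/ones = 0xffff

vd[3] = 65535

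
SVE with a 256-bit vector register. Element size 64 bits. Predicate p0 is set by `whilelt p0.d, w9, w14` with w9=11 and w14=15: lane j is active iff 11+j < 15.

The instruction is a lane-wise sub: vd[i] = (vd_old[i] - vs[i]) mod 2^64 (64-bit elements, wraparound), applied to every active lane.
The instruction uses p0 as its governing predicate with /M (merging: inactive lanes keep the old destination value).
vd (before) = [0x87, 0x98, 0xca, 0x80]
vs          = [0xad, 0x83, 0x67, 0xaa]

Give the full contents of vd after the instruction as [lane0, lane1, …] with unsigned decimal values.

256-bit reg / 64-bit elem → 4 lanes
active while 11+j < 15, i.e. j ∈ [0,4) capped at 4 ⇒ 4
lane  0: sub(0x87,0xad) ⇒ 0xffffffffffffffda
lane  1: sub(0x98,0x83) ⇒ 0x15
lane  2: sub(0xca,0x67) ⇒ 0x63
lane  3: sub(0x80,0xaa) ⇒ 0xffffffffffffffd6

vd = [18446744073709551578, 21, 99, 18446744073709551574]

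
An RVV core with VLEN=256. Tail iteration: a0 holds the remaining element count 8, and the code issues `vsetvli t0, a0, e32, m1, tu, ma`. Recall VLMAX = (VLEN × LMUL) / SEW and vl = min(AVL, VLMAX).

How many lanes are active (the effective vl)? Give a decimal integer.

VLMAX = (256 × 1) / 32 = 8 lanes
vl = min(AVL, VLMAX) = min(8, 8) = 8

vl = 8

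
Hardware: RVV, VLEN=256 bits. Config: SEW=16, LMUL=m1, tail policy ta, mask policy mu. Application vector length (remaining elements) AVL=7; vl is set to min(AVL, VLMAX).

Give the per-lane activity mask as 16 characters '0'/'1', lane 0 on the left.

lanes per group: 256·1/16 = 16
vl ← min(7, 16) = 7
bits (lane 0 leftmost): 1111111000000000

predicate = 1111111000000000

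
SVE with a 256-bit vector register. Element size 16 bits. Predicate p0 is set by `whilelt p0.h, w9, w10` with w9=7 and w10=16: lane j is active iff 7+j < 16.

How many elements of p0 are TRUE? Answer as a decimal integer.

vl = 9

lane count: 256 div 16 = 16
p0[j] = (7+j < 16); true for j=0..8 → 9 lanes set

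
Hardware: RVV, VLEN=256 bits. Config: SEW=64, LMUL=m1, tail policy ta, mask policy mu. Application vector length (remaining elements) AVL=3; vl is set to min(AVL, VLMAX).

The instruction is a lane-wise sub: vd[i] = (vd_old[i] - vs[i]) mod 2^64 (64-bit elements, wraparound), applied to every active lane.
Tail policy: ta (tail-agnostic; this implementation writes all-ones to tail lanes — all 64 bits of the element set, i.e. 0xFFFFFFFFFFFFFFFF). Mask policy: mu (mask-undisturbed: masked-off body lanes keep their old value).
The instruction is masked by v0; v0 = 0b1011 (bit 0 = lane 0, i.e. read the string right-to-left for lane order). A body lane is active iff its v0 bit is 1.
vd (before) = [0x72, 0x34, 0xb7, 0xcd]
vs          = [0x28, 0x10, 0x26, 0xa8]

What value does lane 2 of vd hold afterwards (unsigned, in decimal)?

vd[2] = 183

VLMAX = (256 × 1) / 64 = 4 lanes
AVL=3 ≤ VLMAX=4, so vl = 3
lane  0: sub(0x72,0x28) ⇒ 0x4a
lane  1: sub(0x34,0x10) ⇒ 0x24
lane  2: mask-off/keep ⇒ 0xb7
lane  3: tail/ones ⇒ 0xffffffffffffffff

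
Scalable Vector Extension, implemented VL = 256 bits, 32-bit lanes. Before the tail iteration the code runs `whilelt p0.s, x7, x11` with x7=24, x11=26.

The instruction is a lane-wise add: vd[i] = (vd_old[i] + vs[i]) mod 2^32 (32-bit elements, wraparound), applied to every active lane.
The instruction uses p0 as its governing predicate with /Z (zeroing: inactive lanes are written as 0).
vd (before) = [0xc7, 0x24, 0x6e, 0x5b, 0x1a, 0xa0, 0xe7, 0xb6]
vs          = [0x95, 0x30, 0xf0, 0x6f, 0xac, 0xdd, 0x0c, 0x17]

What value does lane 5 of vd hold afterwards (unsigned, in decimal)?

vd[5] = 0

register lanes = 256/32 = 8
active while 24+j < 26, i.e. j ∈ [0,2) capped at 8 ⇒ 2
lane  0: add(0xc7,0x95) ⇒ 0x15c
lane  1: add(0x24,0x30) ⇒ 0x54
lane  2: tail/zero ⇒ 0x00
lane  3: tail/zero ⇒ 0x00
lane  4: tail/zero ⇒ 0x00
lane  5: tail/zero ⇒ 0x00
lane  6: tail/zero ⇒ 0x00
lane  7: tail/zero ⇒ 0x00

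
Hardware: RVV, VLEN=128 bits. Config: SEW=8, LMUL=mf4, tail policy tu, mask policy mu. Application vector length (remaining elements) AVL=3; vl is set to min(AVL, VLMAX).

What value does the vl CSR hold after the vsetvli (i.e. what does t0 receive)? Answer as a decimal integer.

VLMAX = (128 × 1/4) / 8 = 4 lanes
vl = min(AVL, VLMAX) = min(3, 4) = 3

vl = 3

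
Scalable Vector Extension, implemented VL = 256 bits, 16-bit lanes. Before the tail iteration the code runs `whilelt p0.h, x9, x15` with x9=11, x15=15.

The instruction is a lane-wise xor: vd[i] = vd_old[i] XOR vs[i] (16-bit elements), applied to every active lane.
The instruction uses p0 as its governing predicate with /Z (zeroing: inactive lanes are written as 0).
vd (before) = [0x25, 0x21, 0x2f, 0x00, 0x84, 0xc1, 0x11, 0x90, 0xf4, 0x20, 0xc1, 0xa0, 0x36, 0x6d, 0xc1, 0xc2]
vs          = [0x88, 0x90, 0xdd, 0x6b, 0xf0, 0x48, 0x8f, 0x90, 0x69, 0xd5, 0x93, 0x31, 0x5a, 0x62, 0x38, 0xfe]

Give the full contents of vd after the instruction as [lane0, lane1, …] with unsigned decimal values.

vd = [173, 177, 242, 107, 0, 0, 0, 0, 0, 0, 0, 0, 0, 0, 0, 0]

lane count: 256 div 16 = 16
p0[j] = (11+j < 15); true for j=0..3 → 4 lanes set
  i=0: xor(0x25,0x88) → 173
  i=1: xor(0x21,0x90) → 177
  i=2: xor(0x2f,0xdd) → 242
  i=3: xor(0x00,0x6b) → 107
  i=4: tail/zero → 0
  i=5: tail/zero → 0
  i=6: tail/zero → 0
  i=7: tail/zero → 0
  i=8: tail/zero → 0
  i=9: tail/zero → 0
  i=10: tail/zero → 0
  i=11: tail/zero → 0
  i=12: tail/zero → 0
  i=13: tail/zero → 0
  i=14: tail/zero → 0
  i=15: tail/zero → 0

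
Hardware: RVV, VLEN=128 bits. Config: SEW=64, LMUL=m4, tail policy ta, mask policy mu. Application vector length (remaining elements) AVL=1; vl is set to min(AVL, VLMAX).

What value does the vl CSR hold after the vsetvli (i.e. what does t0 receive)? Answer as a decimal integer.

vl = 1

lanes per group: 128·4/64 = 8
AVL=1 ≤ VLMAX=8, so vl = 1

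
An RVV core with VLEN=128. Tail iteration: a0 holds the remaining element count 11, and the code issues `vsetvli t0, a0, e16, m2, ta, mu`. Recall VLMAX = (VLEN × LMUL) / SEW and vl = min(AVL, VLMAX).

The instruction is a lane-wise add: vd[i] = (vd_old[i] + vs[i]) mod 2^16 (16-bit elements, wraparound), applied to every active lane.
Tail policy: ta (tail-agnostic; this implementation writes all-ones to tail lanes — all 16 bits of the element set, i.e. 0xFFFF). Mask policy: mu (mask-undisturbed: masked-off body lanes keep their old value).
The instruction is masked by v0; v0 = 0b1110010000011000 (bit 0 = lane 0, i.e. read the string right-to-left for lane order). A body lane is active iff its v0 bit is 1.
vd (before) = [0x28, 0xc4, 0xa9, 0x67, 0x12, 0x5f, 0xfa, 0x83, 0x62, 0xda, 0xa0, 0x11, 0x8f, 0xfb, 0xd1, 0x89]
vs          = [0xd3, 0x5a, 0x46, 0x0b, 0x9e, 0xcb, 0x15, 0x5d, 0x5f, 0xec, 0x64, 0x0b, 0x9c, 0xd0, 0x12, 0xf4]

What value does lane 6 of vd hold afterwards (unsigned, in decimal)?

vd[6] = 250

VLMAX = VLEN×LMUL/SEW = 128×2/16 = 16
AVL=11 ≤ VLMAX=16, so vl = 11
lane  0: mask-off/keep ⇒ 0x28
lane  1: mask-off/keep ⇒ 0xc4
lane  2: mask-off/keep ⇒ 0xa9
lane  3: add(0x67,0x0b) ⇒ 0x72
lane  4: add(0x12,0x9e) ⇒ 0xb0
lane  5: mask-off/keep ⇒ 0x5f
lane  6: mask-off/keep ⇒ 0xfa
lane  7: mask-off/keep ⇒ 0x83
lane  8: mask-off/keep ⇒ 0x62
lane  9: mask-off/keep ⇒ 0xda
lane 10: add(0xa0,0x64) ⇒ 0x104
lane 11: tail/ones ⇒ 0xffff
lane 12: tail/ones ⇒ 0xffff
lane 13: tail/ones ⇒ 0xffff
lane 14: tail/ones ⇒ 0xffff
lane 15: tail/ones ⇒ 0xffff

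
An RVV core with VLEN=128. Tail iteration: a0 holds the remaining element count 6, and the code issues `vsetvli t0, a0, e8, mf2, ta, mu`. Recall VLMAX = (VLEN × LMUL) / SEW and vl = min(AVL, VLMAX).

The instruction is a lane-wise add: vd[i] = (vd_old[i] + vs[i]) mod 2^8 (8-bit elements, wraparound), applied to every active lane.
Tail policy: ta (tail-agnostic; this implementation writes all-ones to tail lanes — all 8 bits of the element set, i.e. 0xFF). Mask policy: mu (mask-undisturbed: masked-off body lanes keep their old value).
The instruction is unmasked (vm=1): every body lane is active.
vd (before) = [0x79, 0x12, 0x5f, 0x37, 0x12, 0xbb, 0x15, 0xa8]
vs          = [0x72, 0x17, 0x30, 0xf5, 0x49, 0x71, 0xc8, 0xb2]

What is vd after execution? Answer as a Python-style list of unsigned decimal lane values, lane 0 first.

vd = [235, 41, 143, 44, 91, 44, 255, 255]

VLMAX = VLEN×LMUL/SEW = 128×1/2/8 = 8
AVL=6 ≤ VLMAX=8, so vl = 6
lane  0: add(0x79,0x72) ⇒ 0xeb
lane  1: add(0x12,0x17) ⇒ 0x29
lane  2: add(0x5f,0x30) ⇒ 0x8f
lane  3: add(0x37,0xf5) ⇒ 0x2c
lane  4: add(0x12,0x49) ⇒ 0x5b
lane  5: add(0xbb,0x71) ⇒ 0x2c
lane  6: tail/ones ⇒ 0xff
lane  7: tail/ones ⇒ 0xff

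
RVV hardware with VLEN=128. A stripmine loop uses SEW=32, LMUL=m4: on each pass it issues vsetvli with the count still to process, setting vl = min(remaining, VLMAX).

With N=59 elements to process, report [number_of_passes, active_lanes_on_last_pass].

[iterations, last_vl] = [4, 11]

VLMAX = (128 × 4) / 32 = 16 lanes
iterations = ceil(59/16) = 4; final-pass vl = 11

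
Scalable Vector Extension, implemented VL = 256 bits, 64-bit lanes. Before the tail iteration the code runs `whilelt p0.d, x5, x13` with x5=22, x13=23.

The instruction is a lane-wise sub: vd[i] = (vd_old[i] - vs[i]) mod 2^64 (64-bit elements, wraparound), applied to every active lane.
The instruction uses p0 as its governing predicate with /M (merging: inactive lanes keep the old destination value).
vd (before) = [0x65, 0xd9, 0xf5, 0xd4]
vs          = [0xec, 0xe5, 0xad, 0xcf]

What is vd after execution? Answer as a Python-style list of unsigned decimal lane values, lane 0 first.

vd = [18446744073709551481, 217, 245, 212]

register lanes = 256/64 = 4
active while 22+j < 23, i.e. j ∈ [0,1) capped at 4 ⇒ 1
lane  0: sub(0x65,0xec) ⇒ 0xffffffffffffff79
lane  1: tail/keep ⇒ 0xd9
lane  2: tail/keep ⇒ 0xf5
lane  3: tail/keep ⇒ 0xd4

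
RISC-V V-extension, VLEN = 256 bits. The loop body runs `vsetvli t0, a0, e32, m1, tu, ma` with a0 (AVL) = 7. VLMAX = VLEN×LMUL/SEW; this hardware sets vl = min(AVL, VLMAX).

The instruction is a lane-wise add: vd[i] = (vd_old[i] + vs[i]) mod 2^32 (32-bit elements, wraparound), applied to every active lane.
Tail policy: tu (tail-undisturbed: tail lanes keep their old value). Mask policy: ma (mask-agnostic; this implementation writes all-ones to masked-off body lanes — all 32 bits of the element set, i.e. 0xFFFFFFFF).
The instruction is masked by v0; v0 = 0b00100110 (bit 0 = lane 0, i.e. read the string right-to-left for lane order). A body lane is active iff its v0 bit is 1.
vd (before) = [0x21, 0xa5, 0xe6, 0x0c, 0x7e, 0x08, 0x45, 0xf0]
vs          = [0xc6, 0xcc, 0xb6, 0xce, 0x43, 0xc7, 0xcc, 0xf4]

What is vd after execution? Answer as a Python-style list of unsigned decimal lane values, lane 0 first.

vd = [4294967295, 369, 412, 4294967295, 4294967295, 207, 4294967295, 240]

VLMAX = VLEN×LMUL/SEW = 256×1/32 = 8
vl = min(AVL, VLMAX) = min(7, 8) = 7
[0] mask-off/ones = 0xffffffff
[1] add(0xa5,0xcc) = 0x171
[2] add(0xe6,0xb6) = 0x19c
[3] mask-off/ones = 0xffffffff
[4] mask-off/ones = 0xffffffff
[5] add(0x08,0xc7) = 0xcf
[6] mask-off/ones = 0xffffffff
[7] tail/keep = 0xf0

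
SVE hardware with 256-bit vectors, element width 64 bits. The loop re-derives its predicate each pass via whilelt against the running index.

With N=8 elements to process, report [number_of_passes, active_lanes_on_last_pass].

[iterations, last_vl] = [2, 4]

register lanes = 256/64 = 4
iterations = ceil(8/4) = 2; final-pass vl = 4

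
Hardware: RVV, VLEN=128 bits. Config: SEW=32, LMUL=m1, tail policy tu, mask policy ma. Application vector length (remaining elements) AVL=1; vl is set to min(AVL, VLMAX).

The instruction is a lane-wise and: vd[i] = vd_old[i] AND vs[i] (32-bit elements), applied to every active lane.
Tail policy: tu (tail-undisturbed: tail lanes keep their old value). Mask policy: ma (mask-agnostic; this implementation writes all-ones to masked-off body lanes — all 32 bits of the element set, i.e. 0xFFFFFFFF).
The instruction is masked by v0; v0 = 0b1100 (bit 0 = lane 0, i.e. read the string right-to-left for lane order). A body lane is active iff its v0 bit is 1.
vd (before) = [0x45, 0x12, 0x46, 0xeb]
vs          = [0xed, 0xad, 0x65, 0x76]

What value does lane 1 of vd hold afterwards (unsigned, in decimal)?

vd[1] = 18

lanes per group: 128·1/32 = 4
AVL=1 ≤ VLMAX=4, so vl = 1
vd[0] mask-off/ones -> 0xffffffff
vd[1] tail/keep -> 0x12
vd[2] tail/keep -> 0x46
vd[3] tail/keep -> 0xeb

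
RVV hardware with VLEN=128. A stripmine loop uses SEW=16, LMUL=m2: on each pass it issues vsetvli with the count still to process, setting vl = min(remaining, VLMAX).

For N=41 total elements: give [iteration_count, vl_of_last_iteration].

VLMAX = VLEN×LMUL/SEW = 128×2/16 = 16
N=41: ⌈41/16⌉ = 3 iters; last vl = 41 − 2×16 = 9

[iterations, last_vl] = [3, 9]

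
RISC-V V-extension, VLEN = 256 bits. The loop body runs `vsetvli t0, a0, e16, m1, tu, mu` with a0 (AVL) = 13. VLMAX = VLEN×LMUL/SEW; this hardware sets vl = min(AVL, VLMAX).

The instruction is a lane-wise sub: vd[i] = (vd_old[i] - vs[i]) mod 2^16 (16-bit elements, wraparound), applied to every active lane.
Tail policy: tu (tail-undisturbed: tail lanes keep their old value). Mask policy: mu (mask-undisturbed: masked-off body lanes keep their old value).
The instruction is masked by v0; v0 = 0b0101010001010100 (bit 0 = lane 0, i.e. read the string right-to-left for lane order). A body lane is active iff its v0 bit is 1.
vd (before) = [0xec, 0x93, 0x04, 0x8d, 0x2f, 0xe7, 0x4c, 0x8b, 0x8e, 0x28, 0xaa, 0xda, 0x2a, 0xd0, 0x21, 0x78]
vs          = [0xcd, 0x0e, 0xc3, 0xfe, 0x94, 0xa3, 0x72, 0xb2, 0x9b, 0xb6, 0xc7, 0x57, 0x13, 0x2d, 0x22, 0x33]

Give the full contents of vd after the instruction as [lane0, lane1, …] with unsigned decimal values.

vd = [236, 147, 65345, 141, 65435, 231, 65498, 139, 142, 40, 65507, 218, 23, 208, 33, 120]

VLMAX = (256 × 1) / 16 = 16 lanes
AVL=13 ≤ VLMAX=16, so vl = 13
lane  0: mask-off/keep ⇒ 0xec
lane  1: mask-off/keep ⇒ 0x93
lane  2: sub(0x04,0xc3) ⇒ 0xff41
lane  3: mask-off/keep ⇒ 0x8d
lane  4: sub(0x2f,0x94) ⇒ 0xff9b
lane  5: mask-off/keep ⇒ 0xe7
lane  6: sub(0x4c,0x72) ⇒ 0xffda
lane  7: mask-off/keep ⇒ 0x8b
lane  8: mask-off/keep ⇒ 0x8e
lane  9: mask-off/keep ⇒ 0x28
lane 10: sub(0xaa,0xc7) ⇒ 0xffe3
lane 11: mask-off/keep ⇒ 0xda
lane 12: sub(0x2a,0x13) ⇒ 0x17
lane 13: tail/keep ⇒ 0xd0
lane 14: tail/keep ⇒ 0x21
lane 15: tail/keep ⇒ 0x78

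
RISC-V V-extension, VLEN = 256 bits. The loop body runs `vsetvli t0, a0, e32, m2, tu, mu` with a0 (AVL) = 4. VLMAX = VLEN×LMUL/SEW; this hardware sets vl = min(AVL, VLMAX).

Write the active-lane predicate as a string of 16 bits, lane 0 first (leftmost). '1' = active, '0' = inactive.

predicate = 1111000000000000

VLMAX = (256 × 2) / 32 = 16 lanes
vl ← min(4, 16) = 4
bits (lane 0 leftmost): 1111000000000000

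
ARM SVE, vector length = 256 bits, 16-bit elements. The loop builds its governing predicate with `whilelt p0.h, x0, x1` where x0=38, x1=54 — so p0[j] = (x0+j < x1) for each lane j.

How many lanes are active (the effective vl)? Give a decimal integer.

vl = 16

256-bit reg / 16-bit elem → 16 lanes
p0[j] = (38+j < 54); true for j=0..15 → 16 lanes set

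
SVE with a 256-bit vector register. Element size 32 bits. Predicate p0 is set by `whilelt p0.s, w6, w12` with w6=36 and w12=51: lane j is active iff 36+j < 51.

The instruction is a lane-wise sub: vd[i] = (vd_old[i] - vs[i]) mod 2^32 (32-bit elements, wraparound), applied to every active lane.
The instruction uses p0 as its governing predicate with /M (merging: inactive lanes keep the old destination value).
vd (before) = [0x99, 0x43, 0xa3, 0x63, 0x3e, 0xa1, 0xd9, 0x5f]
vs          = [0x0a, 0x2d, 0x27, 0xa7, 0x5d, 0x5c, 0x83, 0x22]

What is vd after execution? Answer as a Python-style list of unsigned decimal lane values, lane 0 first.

lane count: 256 div 32 = 8
whilelt: lane j active iff 36+j < 51 → j < 15 → 8 active
lane  0: sub(0x99,0x0a) ⇒ 0x8f
lane  1: sub(0x43,0x2d) ⇒ 0x16
lane  2: sub(0xa3,0x27) ⇒ 0x7c
lane  3: sub(0x63,0xa7) ⇒ 0xffffffbc
lane  4: sub(0x3e,0x5d) ⇒ 0xffffffe1
lane  5: sub(0xa1,0x5c) ⇒ 0x45
lane  6: sub(0xd9,0x83) ⇒ 0x56
lane  7: sub(0x5f,0x22) ⇒ 0x3d

vd = [143, 22, 124, 4294967228, 4294967265, 69, 86, 61]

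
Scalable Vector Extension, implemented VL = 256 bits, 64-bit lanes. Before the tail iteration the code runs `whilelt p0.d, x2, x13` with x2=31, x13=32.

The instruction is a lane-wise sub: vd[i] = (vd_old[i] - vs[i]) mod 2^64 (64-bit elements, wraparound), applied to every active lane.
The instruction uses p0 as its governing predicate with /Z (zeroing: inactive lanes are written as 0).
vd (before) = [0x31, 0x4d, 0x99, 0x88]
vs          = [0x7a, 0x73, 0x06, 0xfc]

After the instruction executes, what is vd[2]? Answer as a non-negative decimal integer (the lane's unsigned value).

vd[2] = 0

register lanes = 256/64 = 4
p0[j] = (31+j < 32); true for j=0..0 → 1 lanes set
lane  0: sub(0x31,0x7a) ⇒ 0xffffffffffffffb7
lane  1: tail/zero ⇒ 0x00
lane  2: tail/zero ⇒ 0x00
lane  3: tail/zero ⇒ 0x00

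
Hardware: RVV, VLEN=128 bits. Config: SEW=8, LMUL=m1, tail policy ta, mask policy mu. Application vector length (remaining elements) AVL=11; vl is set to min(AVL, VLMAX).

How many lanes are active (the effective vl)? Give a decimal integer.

VLMAX = VLEN×LMUL/SEW = 128×1/8 = 16
AVL=11 ≤ VLMAX=16, so vl = 11

vl = 11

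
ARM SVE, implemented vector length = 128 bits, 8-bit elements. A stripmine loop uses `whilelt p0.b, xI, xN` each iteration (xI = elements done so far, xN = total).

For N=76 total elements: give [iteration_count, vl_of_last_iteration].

[iterations, last_vl] = [5, 12]

register lanes = 128/8 = 16
N=76: ⌈76/16⌉ = 5 iters; last vl = 76 − 4×16 = 12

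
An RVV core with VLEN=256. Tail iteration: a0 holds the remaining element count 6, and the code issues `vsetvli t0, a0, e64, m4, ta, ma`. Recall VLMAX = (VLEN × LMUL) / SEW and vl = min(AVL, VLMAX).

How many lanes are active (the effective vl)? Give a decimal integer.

VLMAX = (256 × 4) / 64 = 16 lanes
vl = min(AVL, VLMAX) = min(6, 16) = 6

vl = 6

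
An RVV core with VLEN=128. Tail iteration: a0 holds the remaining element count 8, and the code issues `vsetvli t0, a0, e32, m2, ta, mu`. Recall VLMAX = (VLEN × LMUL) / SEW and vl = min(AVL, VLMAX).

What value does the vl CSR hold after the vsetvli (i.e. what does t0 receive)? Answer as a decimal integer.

lanes per group: 128·2/32 = 8
vl = min(AVL, VLMAX) = min(8, 8) = 8

vl = 8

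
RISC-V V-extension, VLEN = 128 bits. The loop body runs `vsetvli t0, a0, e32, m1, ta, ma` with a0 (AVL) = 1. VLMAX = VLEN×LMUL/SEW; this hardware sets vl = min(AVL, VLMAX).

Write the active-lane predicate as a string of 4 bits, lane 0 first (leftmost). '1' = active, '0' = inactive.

predicate = 1000

lanes per group: 128·1/32 = 4
AVL=1 ≤ VLMAX=4, so vl = 1
bits (lane 0 leftmost): 1000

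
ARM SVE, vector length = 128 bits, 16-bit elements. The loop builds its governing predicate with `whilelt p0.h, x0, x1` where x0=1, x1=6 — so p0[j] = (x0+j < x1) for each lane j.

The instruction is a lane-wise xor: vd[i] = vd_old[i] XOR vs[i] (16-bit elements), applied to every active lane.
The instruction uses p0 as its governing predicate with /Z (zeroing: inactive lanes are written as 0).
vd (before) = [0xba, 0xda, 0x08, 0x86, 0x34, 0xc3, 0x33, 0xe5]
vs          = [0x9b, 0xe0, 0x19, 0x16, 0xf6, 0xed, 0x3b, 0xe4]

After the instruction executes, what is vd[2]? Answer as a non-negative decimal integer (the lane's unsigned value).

128-bit reg / 16-bit elem → 8 lanes
p0[j] = (1+j < 6); true for j=0..4 → 5 lanes set
vd[0] xor(0xba,0x9b) -> 0x21
vd[1] xor(0xda,0xe0) -> 0x3a
vd[2] xor(0x08,0x19) -> 0x11
vd[3] xor(0x86,0x16) -> 0x90
vd[4] xor(0x34,0xf6) -> 0xc2
vd[5] tail/zero -> 0x00
vd[6] tail/zero -> 0x00
vd[7] tail/zero -> 0x00

vd[2] = 17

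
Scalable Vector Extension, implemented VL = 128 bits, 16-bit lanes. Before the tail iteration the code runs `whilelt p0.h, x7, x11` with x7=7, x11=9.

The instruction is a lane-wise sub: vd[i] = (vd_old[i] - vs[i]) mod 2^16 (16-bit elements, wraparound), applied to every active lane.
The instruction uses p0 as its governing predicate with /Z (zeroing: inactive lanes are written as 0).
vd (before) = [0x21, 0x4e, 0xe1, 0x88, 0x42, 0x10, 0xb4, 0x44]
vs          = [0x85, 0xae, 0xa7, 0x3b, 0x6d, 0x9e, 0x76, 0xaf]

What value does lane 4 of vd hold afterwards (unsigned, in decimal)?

vd[4] = 0

register lanes = 128/16 = 8
active while 7+j < 9, i.e. j ∈ [0,2) capped at 8 ⇒ 2
lane  0: sub(0x21,0x85) ⇒ 0xff9c
lane  1: sub(0x4e,0xae) ⇒ 0xffa0
lane  2: tail/zero ⇒ 0x00
lane  3: tail/zero ⇒ 0x00
lane  4: tail/zero ⇒ 0x00
lane  5: tail/zero ⇒ 0x00
lane  6: tail/zero ⇒ 0x00
lane  7: tail/zero ⇒ 0x00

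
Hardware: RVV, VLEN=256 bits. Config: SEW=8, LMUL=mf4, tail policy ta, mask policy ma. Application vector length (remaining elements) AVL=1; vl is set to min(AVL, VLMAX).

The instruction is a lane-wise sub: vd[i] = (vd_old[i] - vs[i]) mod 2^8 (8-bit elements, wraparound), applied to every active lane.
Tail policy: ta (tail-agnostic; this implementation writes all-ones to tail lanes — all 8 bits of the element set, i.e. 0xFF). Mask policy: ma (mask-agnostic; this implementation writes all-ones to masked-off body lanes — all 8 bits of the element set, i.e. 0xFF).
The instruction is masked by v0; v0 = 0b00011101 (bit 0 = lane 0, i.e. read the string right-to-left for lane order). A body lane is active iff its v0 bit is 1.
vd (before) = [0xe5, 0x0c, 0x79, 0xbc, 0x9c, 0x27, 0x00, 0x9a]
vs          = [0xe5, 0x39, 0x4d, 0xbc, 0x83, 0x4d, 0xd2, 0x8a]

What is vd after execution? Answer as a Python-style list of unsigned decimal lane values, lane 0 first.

vd = [0, 255, 255, 255, 255, 255, 255, 255]

VLMAX = VLEN×LMUL/SEW = 256×1/4/8 = 8
vl ← min(1, 8) = 1
lane  0: sub(0xe5,0xe5) ⇒ 0x00
lane  1: tail/ones ⇒ 0xff
lane  2: tail/ones ⇒ 0xff
lane  3: tail/ones ⇒ 0xff
lane  4: tail/ones ⇒ 0xff
lane  5: tail/ones ⇒ 0xff
lane  6: tail/ones ⇒ 0xff
lane  7: tail/ones ⇒ 0xff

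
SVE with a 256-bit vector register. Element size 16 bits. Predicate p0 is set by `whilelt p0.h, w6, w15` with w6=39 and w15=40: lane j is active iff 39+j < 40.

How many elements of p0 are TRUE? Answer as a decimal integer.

register lanes = 256/16 = 16
active while 39+j < 40, i.e. j ∈ [0,1) capped at 16 ⇒ 1

vl = 1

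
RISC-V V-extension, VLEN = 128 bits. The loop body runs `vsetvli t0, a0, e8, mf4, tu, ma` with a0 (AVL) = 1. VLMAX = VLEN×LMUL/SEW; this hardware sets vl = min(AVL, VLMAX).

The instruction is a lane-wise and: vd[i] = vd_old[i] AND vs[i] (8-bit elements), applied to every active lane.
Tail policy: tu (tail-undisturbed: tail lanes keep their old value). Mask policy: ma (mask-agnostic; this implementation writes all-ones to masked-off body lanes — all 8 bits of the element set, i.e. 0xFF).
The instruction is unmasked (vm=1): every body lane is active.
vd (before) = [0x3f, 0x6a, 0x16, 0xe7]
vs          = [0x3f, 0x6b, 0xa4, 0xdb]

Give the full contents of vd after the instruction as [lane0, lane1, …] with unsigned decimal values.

lanes per group: 128·1/4/8 = 4
vl = min(AVL, VLMAX) = min(1, 4) = 1
[0] and(0x3f,0x3f) = 0x3f
[1] tail/keep = 0x6a
[2] tail/keep = 0x16
[3] tail/keep = 0xe7

vd = [63, 106, 22, 231]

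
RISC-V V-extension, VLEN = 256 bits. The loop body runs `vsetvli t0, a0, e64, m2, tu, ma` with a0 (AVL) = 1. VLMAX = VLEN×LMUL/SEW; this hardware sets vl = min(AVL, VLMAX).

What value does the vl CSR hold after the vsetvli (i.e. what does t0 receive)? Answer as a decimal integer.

vl = 1

lanes per group: 256·2/64 = 8
vl = min(AVL, VLMAX) = min(1, 8) = 1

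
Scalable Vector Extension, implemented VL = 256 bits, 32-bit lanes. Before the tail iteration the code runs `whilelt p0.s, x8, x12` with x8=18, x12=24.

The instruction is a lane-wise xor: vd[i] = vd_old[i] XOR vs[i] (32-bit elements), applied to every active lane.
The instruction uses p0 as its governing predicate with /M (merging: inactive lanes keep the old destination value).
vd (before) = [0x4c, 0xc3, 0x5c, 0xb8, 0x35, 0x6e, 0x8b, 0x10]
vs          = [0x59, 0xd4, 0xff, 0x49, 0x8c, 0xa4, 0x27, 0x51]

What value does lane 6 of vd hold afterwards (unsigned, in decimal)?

vd[6] = 139

lane count: 256 div 32 = 8
active while 18+j < 24, i.e. j ∈ [0,6) capped at 8 ⇒ 6
lane  0: xor(0x4c,0x59) ⇒ 0x15
lane  1: xor(0xc3,0xd4) ⇒ 0x17
lane  2: xor(0x5c,0xff) ⇒ 0xa3
lane  3: xor(0xb8,0x49) ⇒ 0xf1
lane  4: xor(0x35,0x8c) ⇒ 0xb9
lane  5: xor(0x6e,0xa4) ⇒ 0xca
lane  6: tail/keep ⇒ 0x8b
lane  7: tail/keep ⇒ 0x10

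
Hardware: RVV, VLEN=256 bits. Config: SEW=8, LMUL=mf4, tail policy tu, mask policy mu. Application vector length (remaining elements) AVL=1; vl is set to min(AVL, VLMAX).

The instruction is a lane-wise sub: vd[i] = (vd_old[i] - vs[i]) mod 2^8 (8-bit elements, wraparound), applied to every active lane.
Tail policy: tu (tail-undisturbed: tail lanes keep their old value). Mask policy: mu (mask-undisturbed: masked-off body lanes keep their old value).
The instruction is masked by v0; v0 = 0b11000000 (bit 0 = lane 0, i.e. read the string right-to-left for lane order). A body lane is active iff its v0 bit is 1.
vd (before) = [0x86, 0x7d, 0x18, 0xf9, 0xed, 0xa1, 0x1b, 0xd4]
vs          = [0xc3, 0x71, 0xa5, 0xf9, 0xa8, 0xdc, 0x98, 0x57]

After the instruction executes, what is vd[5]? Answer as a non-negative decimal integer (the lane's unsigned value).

lanes per group: 256·1/4/8 = 8
vl = min(AVL, VLMAX) = min(1, 8) = 1
  i=0: mask-off/keep → 134
  i=1: tail/keep → 125
  i=2: tail/keep → 24
  i=3: tail/keep → 249
  i=4: tail/keep → 237
  i=5: tail/keep → 161
  i=6: tail/keep → 27
  i=7: tail/keep → 212

vd[5] = 161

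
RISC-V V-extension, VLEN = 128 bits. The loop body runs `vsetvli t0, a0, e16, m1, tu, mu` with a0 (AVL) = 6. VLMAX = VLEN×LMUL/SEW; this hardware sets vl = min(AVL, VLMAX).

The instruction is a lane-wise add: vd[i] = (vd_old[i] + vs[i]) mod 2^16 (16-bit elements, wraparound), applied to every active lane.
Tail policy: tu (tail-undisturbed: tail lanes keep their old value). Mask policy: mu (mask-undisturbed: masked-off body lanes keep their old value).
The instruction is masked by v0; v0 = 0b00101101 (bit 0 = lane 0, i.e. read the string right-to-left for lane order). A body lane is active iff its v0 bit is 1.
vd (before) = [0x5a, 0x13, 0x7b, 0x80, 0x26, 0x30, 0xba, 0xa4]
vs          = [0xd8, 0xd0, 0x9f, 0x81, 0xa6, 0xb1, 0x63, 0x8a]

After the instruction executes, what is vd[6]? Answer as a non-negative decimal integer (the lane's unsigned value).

vd[6] = 186

lanes per group: 128·1/16 = 8
vl = min(AVL, VLMAX) = min(6, 8) = 6
vd[0] add(0x5a,0xd8) -> 0x132
vd[1] mask-off/keep -> 0x13
vd[2] add(0x7b,0x9f) -> 0x11a
vd[3] add(0x80,0x81) -> 0x101
vd[4] mask-off/keep -> 0x26
vd[5] add(0x30,0xb1) -> 0xe1
vd[6] tail/keep -> 0xba
vd[7] tail/keep -> 0xa4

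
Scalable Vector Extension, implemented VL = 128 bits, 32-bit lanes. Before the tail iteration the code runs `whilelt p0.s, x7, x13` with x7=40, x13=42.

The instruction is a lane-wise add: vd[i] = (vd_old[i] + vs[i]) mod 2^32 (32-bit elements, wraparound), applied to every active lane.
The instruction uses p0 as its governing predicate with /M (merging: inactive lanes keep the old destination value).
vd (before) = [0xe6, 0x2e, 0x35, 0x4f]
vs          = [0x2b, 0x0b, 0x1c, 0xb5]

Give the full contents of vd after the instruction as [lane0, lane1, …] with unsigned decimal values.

vd = [273, 57, 53, 79]

lane count: 128 div 32 = 4
p0[j] = (40+j < 42); true for j=0..1 → 2 lanes set
[0] add(0xe6,0x2b) = 0x111
[1] add(0x2e,0x0b) = 0x39
[2] tail/keep = 0x35
[3] tail/keep = 0x4f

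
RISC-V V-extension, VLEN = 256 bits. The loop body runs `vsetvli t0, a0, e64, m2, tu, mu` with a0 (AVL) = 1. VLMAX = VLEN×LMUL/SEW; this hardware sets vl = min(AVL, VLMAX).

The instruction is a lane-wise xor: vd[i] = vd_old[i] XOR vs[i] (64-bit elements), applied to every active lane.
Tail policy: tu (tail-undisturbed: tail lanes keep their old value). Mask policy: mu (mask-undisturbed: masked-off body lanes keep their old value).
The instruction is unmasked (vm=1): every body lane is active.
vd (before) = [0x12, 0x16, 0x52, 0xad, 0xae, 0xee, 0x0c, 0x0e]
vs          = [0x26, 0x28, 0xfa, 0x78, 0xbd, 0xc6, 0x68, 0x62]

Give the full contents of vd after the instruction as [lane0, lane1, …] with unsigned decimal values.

vd = [52, 22, 82, 173, 174, 238, 12, 14]

VLMAX = VLEN×LMUL/SEW = 256×2/64 = 8
vl ← min(1, 8) = 1
lane  0: xor(0x12,0x26) ⇒ 0x34
lane  1: tail/keep ⇒ 0x16
lane  2: tail/keep ⇒ 0x52
lane  3: tail/keep ⇒ 0xad
lane  4: tail/keep ⇒ 0xae
lane  5: tail/keep ⇒ 0xee
lane  6: tail/keep ⇒ 0x0c
lane  7: tail/keep ⇒ 0x0e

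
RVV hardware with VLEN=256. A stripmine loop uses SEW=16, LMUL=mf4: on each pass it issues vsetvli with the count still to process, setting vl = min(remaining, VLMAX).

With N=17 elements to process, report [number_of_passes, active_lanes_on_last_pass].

[iterations, last_vl] = [5, 1]

VLMAX = (256 × 1/4) / 16 = 4 lanes
17 elements at 4/iter → 5 passes, remainder 1 on the last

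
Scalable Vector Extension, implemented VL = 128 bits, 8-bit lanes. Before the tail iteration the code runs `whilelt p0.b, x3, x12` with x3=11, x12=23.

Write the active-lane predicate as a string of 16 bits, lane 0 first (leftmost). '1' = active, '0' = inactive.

predicate = 1111111111110000

lane count: 128 div 8 = 16
active while 11+j < 23, i.e. j ∈ [0,12) capped at 16 ⇒ 12
bits (lane 0 leftmost): 1111111111110000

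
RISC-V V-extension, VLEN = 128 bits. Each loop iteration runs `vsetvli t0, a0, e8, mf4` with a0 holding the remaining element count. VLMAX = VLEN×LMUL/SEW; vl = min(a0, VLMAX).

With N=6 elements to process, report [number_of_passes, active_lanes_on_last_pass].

[iterations, last_vl] = [2, 2]

VLMAX = VLEN×LMUL/SEW = 128×1/4/8 = 4
N=6: ⌈6/4⌉ = 2 iters; last vl = 6 − 1×4 = 2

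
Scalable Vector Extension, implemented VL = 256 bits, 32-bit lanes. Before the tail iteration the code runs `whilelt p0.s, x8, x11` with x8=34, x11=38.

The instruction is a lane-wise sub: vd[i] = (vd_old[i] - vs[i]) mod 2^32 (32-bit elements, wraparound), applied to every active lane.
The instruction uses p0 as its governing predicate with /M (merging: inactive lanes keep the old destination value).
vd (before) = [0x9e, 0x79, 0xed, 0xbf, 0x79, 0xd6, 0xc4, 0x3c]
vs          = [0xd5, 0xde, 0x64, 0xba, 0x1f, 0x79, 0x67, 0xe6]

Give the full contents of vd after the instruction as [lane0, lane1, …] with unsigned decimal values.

register lanes = 256/32 = 8
whilelt: lane j active iff 34+j < 38 → j < 4 → 4 active
  i=0: sub(0x9e,0xd5) → 4294967241
  i=1: sub(0x79,0xde) → 4294967195
  i=2: sub(0xed,0x64) → 137
  i=3: sub(0xbf,0xba) → 5
  i=4: tail/keep → 121
  i=5: tail/keep → 214
  i=6: tail/keep → 196
  i=7: tail/keep → 60

vd = [4294967241, 4294967195, 137, 5, 121, 214, 196, 60]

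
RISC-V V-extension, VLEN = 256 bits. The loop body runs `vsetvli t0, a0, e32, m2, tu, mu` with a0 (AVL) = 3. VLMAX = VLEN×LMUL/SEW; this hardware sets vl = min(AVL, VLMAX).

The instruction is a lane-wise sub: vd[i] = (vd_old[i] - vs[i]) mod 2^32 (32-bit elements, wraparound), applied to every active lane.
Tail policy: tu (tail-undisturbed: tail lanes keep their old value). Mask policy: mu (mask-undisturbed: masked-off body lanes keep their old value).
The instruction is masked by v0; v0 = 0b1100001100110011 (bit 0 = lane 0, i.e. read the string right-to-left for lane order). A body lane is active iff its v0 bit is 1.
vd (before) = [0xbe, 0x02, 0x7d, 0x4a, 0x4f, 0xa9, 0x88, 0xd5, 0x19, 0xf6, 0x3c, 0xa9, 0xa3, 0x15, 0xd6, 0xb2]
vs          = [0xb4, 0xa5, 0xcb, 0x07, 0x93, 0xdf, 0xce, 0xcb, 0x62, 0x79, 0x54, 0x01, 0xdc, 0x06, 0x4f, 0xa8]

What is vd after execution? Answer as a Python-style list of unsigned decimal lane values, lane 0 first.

VLMAX = VLEN×LMUL/SEW = 256×2/32 = 16
vl ← min(3, 16) = 3
[0] sub(0xbe,0xb4) = 0x0a
[1] sub(0x02,0xa5) = 0xffffff5d
[2] mask-off/keep = 0x7d
[3] tail/keep = 0x4a
[4] tail/keep = 0x4f
[5] tail/keep = 0xa9
[6] tail/keep = 0x88
[7] tail/keep = 0xd5
[8] tail/keep = 0x19
[9] tail/keep = 0xf6
[10] tail/keep = 0x3c
[11] tail/keep = 0xa9
[12] tail/keep = 0xa3
[13] tail/keep = 0x15
[14] tail/keep = 0xd6
[15] tail/keep = 0xb2

vd = [10, 4294967133, 125, 74, 79, 169, 136, 213, 25, 246, 60, 169, 163, 21, 214, 178]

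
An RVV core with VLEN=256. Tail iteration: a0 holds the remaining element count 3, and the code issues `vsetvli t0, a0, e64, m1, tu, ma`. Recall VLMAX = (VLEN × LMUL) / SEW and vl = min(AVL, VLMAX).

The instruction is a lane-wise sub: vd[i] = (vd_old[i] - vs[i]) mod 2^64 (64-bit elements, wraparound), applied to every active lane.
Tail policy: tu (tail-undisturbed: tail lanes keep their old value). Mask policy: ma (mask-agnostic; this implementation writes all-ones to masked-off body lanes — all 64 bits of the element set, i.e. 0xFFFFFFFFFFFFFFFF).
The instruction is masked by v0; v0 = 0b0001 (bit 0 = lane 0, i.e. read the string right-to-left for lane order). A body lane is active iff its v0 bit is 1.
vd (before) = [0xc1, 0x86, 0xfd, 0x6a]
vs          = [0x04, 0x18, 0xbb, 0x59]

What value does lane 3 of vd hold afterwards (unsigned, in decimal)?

VLMAX = (256 × 1) / 64 = 4 lanes
AVL=3 ≤ VLMAX=4, so vl = 3
[0] sub(0xc1,0x04) = 0xbd
[1] mask-off/ones = 0xffffffffffffffff
[2] mask-off/ones = 0xffffffffffffffff
[3] tail/keep = 0x6a

vd[3] = 106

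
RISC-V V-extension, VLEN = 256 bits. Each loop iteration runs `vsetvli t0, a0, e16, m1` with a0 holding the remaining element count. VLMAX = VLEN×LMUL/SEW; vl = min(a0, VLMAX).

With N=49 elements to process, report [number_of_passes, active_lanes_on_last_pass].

[iterations, last_vl] = [4, 1]

VLMAX = (256 × 1) / 16 = 16 lanes
49 elements at 16/iter → 4 passes, remainder 1 on the last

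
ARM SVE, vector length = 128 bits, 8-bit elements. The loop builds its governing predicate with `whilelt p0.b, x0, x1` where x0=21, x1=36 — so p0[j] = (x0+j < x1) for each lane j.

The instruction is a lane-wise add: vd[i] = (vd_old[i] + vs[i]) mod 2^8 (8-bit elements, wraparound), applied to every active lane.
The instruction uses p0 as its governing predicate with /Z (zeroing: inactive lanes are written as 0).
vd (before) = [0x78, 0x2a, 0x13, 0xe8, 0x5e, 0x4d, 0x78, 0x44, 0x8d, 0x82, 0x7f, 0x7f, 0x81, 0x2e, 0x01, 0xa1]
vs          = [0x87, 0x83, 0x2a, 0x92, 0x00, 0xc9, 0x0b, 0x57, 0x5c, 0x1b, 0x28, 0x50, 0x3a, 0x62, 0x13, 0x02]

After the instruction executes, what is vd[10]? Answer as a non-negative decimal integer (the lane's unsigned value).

vd[10] = 167

lane count: 128 div 8 = 16
whilelt: lane j active iff 21+j < 36 → j < 15 → 15 active
vd[0] add(0x78,0x87) -> 0xff
vd[1] add(0x2a,0x83) -> 0xad
vd[2] add(0x13,0x2a) -> 0x3d
vd[3] add(0xe8,0x92) -> 0x7a
vd[4] add(0x5e,0x00) -> 0x5e
vd[5] add(0x4d,0xc9) -> 0x16
vd[6] add(0x78,0x0b) -> 0x83
vd[7] add(0x44,0x57) -> 0x9b
vd[8] add(0x8d,0x5c) -> 0xe9
vd[9] add(0x82,0x1b) -> 0x9d
vd[10] add(0x7f,0x28) -> 0xa7
vd[11] add(0x7f,0x50) -> 0xcf
vd[12] add(0x81,0x3a) -> 0xbb
vd[13] add(0x2e,0x62) -> 0x90
vd[14] add(0x01,0x13) -> 0x14
vd[15] tail/zero -> 0x00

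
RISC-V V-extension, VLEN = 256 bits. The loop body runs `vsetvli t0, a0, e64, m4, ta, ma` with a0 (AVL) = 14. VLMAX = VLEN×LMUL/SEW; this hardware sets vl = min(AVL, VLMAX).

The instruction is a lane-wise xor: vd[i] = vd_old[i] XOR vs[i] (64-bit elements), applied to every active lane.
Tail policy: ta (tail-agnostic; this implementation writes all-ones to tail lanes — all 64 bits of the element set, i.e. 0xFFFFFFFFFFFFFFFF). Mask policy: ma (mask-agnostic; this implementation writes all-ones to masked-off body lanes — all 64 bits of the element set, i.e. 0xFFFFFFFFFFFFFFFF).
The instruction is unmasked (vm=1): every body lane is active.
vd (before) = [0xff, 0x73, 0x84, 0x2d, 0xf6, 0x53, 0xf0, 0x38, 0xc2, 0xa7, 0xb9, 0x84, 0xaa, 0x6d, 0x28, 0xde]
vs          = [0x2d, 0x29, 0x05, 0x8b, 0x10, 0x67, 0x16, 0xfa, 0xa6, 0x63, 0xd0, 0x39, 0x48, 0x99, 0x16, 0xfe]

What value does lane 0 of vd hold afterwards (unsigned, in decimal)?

lanes per group: 256·4/64 = 16
vl ← min(14, 16) = 14
[0] xor(0xff,0x2d) = 0xd2
[1] xor(0x73,0x29) = 0x5a
[2] xor(0x84,0x05) = 0x81
[3] xor(0x2d,0x8b) = 0xa6
[4] xor(0xf6,0x10) = 0xe6
[5] xor(0x53,0x67) = 0x34
[6] xor(0xf0,0x16) = 0xe6
[7] xor(0x38,0xfa) = 0xc2
[8] xor(0xc2,0xa6) = 0x64
[9] xor(0xa7,0x63) = 0xc4
[10] xor(0xb9,0xd0) = 0x69
[11] xor(0x84,0x39) = 0xbd
[12] xor(0xaa,0x48) = 0xe2
[13] xor(0x6d,0x99) = 0xf4
[14] tail/ones = 0xffffffffffffffff
[15] tail/ones = 0xffffffffffffffff

vd[0] = 210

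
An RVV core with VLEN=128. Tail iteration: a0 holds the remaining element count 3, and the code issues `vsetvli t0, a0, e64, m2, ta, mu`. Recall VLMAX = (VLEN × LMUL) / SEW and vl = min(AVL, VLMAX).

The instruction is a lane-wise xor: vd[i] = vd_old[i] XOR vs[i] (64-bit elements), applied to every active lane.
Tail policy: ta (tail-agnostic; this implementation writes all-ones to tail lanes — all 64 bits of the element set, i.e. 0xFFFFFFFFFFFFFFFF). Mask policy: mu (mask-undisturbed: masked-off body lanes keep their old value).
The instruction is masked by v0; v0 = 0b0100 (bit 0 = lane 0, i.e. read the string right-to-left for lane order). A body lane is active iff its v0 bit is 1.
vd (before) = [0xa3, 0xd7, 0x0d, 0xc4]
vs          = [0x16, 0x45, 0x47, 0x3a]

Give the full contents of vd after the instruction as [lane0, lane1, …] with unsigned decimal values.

VLMAX = (128 × 2) / 64 = 4 lanes
vl = min(AVL, VLMAX) = min(3, 4) = 3
vd[0] mask-off/keep -> 0xa3
vd[1] mask-off/keep -> 0xd7
vd[2] xor(0x0d,0x47) -> 0x4a
vd[3] tail/ones -> 0xffffffffffffffff

vd = [163, 215, 74, 18446744073709551615]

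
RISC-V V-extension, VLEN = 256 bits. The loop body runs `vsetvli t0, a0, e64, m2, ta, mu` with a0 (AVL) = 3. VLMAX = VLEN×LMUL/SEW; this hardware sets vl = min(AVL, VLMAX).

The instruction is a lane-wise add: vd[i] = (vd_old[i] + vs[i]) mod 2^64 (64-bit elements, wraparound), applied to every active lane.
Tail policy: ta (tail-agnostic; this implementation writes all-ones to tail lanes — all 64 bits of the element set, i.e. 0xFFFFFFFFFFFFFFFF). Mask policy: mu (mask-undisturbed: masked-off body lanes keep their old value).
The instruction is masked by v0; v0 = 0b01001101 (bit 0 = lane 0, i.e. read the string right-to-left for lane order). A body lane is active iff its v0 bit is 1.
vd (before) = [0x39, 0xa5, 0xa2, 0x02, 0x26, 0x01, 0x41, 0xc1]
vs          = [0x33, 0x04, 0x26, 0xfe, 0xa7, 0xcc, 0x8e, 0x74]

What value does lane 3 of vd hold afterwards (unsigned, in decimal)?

vd[3] = 18446744073709551615

VLMAX = (256 × 2) / 64 = 8 lanes
vl = min(AVL, VLMAX) = min(3, 8) = 3
lane  0: add(0x39,0x33) ⇒ 0x6c
lane  1: mask-off/keep ⇒ 0xa5
lane  2: add(0xa2,0x26) ⇒ 0xc8
lane  3: tail/ones ⇒ 0xffffffffffffffff
lane  4: tail/ones ⇒ 0xffffffffffffffff
lane  5: tail/ones ⇒ 0xffffffffffffffff
lane  6: tail/ones ⇒ 0xffffffffffffffff
lane  7: tail/ones ⇒ 0xffffffffffffffff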